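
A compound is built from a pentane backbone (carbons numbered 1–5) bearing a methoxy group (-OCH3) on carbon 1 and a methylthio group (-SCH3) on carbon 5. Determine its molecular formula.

C7H16OS

Atom tally by fragment:
  CH3OCH2 → C:2 H:5 O:1
  CH2 → C:1 H:2
  CH2 → C:1 H:2
  CH2 → C:1 H:2
  CH2SCH3 → C:2 H:5 S:1
Element totals:
  C: 7
  H: 16
  O: 1
  S: 1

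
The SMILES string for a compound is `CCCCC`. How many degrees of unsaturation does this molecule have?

Atom tally by fragment:
  CH3 → C:1 H:3
  CH2 → C:1 H:2
  CH2 → C:1 H:2
  CH2 → C:1 H:2
  CH3 → C:1 H:3
Element totals:
  C: 5
  H: 12
Molecular formula: C5H12.
DoU = (2C + 2 + N − H − X) / 2 = (2·5 + 2 + 0 − 12 − 0) / 2 = 0.

0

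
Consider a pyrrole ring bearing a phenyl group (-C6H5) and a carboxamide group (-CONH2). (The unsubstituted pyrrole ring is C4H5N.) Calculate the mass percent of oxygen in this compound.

8.59%

Atom tally by fragment:
  pyrrole ring core → C:4 H:5 N:1
  (− 2 ring H displaced by substituents)
  + C6H5 → C:6 H:5
  + CONH2 → C:1 H:2 O:1 N:1
Element totals:
  C: 11
  H: 10
  N: 2
  O: 1
Molecular formula: C11H10N2O.
Molar mass = 186.214 g/mol.
Mass from O: 1 × 15.999 = 15.999 g/mol.
%O = 15.999 / 186.214 × 100 = 8.59%.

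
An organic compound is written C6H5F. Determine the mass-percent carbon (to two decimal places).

74.99%

Atom tally by fragment:
  benzene ring core → C:6 H:6
  (− 1 ring H displaced by substituents)
  + F → F:1
Element totals:
  C: 6
  H: 5
  F: 1
Molecular formula: C6H5F.
Molar mass = 96.104 g/mol.
Mass from C: 6 × 12.011 = 72.066 g/mol.
%C = 72.066 / 96.104 × 100 = 74.99%.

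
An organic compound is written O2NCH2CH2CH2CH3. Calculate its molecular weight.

103.12 g/mol

Element totals:
  C: 4
  H: 9
  N: 1
  O: 2
Molecular formula: C4H9NO2.
  M = 4(12.011) + 9(1.008) + 14.007 + 2(15.999)
    = 48.044 + 9.072 + 14.007 + 31.998 = 103.121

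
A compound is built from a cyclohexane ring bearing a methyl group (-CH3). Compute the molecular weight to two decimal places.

98.19 g/mol

Atom tally by fragment:
  cyclohexane ring core → C:6 H:12
  (− 1 ring H displaced by substituents)
  + CH3 → C:1 H:3
Element totals:
  C: 7
  H: 14
Molecular formula: C7H14.
  M = 7(12.011) + 14(1.008)
    = 84.077 + 14.112 = 98.189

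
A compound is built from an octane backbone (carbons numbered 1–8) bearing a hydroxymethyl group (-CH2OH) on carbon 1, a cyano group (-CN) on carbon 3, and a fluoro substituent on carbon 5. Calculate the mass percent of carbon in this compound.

64.14%

Atom tally by fragment:
  HOCH2CH2 → C:2 H:5 O:1
  CH2 → C:1 H:2
  CH(CN) → C:2 H:1 N:1
  CH2 → C:1 H:2
  CH(F) → C:1 H:1 F:1
  CH2 → C:1 H:2
  CH2 → C:1 H:2
  CH3 → C:1 H:3
Element totals:
  C: 10
  H: 18
  F: 1
  N: 1
  O: 1
Molecular formula: C10H18FNO.
Molar mass = 187.258 g/mol.
Mass from C: 10 × 12.011 = 120.110 g/mol.
%C = 120.110 / 187.258 × 100 = 64.14%.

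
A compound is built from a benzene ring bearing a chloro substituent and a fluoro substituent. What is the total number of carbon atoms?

6

Atom tally by fragment:
  benzene ring core → C:6 H:6
  (− 2 ring H displaced by substituents)
  + Cl → Cl:1
  + F → F:1
Element totals:
  C: 6
  H: 4
  Cl: 1
  F: 1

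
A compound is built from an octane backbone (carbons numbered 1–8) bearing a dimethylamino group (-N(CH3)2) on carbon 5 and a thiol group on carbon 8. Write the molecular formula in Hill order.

Atom tally by fragment:
  CH3 → C:1 H:3
  CH2 → C:1 H:2
  CH2 → C:1 H:2
  CH2 → C:1 H:2
  CH(N(CH3)2) → C:3 H:7 N:1
  CH2 → C:1 H:2
  CH2 → C:1 H:2
  CH2SH → C:1 H:3 S:1
Element totals:
  C: 10
  H: 23
  N: 1
  S: 1

C10H23NS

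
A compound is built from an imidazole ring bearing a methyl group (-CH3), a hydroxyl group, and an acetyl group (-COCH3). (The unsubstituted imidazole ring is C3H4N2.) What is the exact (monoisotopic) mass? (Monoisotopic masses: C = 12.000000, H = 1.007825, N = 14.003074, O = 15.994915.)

Atom tally by fragment:
  imidazole ring core → C:3 H:4 N:2
  (− 3 ring H displaced by substituents)
  + CH3 → C:1 H:3
  + OH → O:1 H:1
  + COCH3 → C:2 H:3 O:1
Element totals:
  C: 6
  H: 8
  N: 2
  O: 2
Molecular formula: C6H8N2O2.
  M = 6(12.0) + 8(1.007825) + 2(14.003074) + 2(15.994915)
    = 72.000000 + 8.062600 + 28.006148 + 31.989830 = 140.058578

140.0586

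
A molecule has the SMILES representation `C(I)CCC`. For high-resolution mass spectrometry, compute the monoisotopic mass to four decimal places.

183.9749

Atom tally by fragment:
  ICH2 → C:1 H:2 I:1
  CH2 → C:1 H:2
  CH2 → C:1 H:2
  CH3 → C:1 H:3
Element totals:
  C: 4
  H: 9
  I: 1
Molecular formula: C4H9I.
  M = 4(12.0) + 9(1.007825) + 126.904472
    = 48.000000 + 9.070425 + 126.904472 = 183.974897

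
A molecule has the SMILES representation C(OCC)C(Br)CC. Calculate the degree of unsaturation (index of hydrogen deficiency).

0

Atom tally by fragment:
  C2H5OCH2 → C:3 H:7 O:1
  CH(Br) → C:1 H:1 Br:1
  CH2 → C:1 H:2
  CH3 → C:1 H:3
Element totals:
  C: 6
  H: 13
  Br: 1
  O: 1
Molecular formula: C6H13BrO.
DoU = (2C + 2 + N − H − X) / 2 = (2·6 + 2 + 0 − 13 − 1) / 2 = 0.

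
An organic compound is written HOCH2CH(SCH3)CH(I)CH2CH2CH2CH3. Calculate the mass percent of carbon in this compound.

Element totals:
  C: 8
  H: 17
  I: 1
  O: 1
  S: 1
Molecular formula: C8H17IOS.
Molar mass = 288.187 g/mol.
Mass from C: 8 × 12.011 = 96.088 g/mol.
%C = 96.088 / 288.187 × 100 = 33.34%.

33.34%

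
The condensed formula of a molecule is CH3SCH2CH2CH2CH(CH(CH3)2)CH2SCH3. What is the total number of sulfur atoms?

2

Element totals:
  C: 10
  H: 22
  S: 2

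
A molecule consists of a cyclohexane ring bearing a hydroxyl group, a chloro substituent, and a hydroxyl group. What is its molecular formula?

C6H11ClO2

Atom tally by fragment:
  cyclohexane ring core → C:6 H:12
  (− 3 ring H displaced by substituents)
  + OH → O:1 H:1
  + Cl → Cl:1
  + OH → O:1 H:1
Element totals:
  C: 6
  H: 11
  Cl: 1
  O: 2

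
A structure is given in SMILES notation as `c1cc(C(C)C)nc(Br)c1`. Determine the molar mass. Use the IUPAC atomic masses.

200.08 g/mol

Atom tally by fragment:
  pyridine ring core → C:5 H:5 N:1
  (− 2 ring H displaced by substituents)
  + CH(CH3)2 → C:3 H:7
  + Br → Br:1
Element totals:
  C: 8
  H: 10
  Br: 1
  N: 1
Molecular formula: C8H10BrN.
  M = 8(12.011) + 10(1.008) + 79.904 + 14.007
    = 96.088 + 10.080 + 79.904 + 14.007 = 200.079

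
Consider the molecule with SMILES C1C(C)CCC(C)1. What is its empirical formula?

CH2

Atom tally by fragment:
  cyclopentane ring core → C:5 H:10
  (− 2 ring H displaced by substituents)
  + CH3 → C:1 H:3
  + CH3 → C:1 H:3
Element totals:
  C: 7
  H: 14
Molecular formula: C7H14.
gcd of subscripts = 7; dividing each by 7:
  C: 7/7 = 1
  H: 14/7 = 2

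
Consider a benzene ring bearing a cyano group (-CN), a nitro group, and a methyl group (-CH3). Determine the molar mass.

Atom tally by fragment:
  benzene ring core → C:6 H:6
  (− 3 ring H displaced by substituents)
  + CN → C:1 N:1
  + NO2 → N:1 O:2
  + CH3 → C:1 H:3
Element totals:
  C: 8
  H: 6
  N: 2
  O: 2
Molecular formula: C8H6N2O2.
  M = 8(12.011) + 6(1.008) + 2(14.007) + 2(15.999)
    = 96.088 + 6.048 + 28.014 + 31.998 = 162.148

162.15 g/mol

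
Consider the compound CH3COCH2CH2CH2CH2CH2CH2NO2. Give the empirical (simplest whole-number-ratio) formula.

C8H15NO3

Atom tally by fragment:
  CH3COCH2 → C:3 H:5 O:1
  CH2 → C:1 H:2
  CH2 → C:1 H:2
  CH2 → C:1 H:2
  CH2 → C:1 H:2
  CH2NO2 → C:1 H:2 N:1 O:2
Element totals:
  C: 8
  H: 15
  N: 1
  O: 3
Molecular formula: C8H15NO3.
gcd of subscripts (8, 15, 1, 3) = 1, so the empirical formula equals the molecular formula.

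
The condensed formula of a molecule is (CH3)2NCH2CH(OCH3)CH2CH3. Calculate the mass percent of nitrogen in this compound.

10.67%

Element totals:
  C: 7
  H: 17
  N: 1
  O: 1
Molecular formula: C7H17NO.
Molar mass = 131.219 g/mol.
Mass from N: 1 × 14.007 = 14.007 g/mol.
%N = 14.007 / 131.219 × 100 = 10.67%.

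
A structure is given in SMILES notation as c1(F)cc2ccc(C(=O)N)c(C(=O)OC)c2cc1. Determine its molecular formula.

C13H10FNO3

Atom tally by fragment:
  naphthalene ring system core → C:10 H:8
  (− 3 ring H displaced by substituents)
  + F → F:1
  + CONH2 → C:1 H:2 O:1 N:1
  + COOCH3 → C:2 H:3 O:2
Element totals:
  C: 13
  H: 10
  F: 1
  N: 1
  O: 3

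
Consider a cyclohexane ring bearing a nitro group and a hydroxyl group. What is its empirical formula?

C6H11NO3

Atom tally by fragment:
  cyclohexane ring core → C:6 H:12
  (− 2 ring H displaced by substituents)
  + NO2 → N:1 O:2
  + OH → O:1 H:1
Element totals:
  C: 6
  H: 11
  N: 1
  O: 3
Molecular formula: C6H11NO3.
gcd of subscripts (6, 11, 1, 3) = 1, so the empirical formula equals the molecular formula.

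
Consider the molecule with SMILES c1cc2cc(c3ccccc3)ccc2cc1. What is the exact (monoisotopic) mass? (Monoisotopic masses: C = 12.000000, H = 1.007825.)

Atom tally by fragment:
  naphthalene ring system core → C:10 H:8
  (− 1 ring H displaced by substituents)
  + C6H5 → C:6 H:5
Element totals:
  C: 16
  H: 12
Molecular formula: C16H12.
  M = 16(12.0) + 12(1.007825)
    = 192.000000 + 12.093900 = 204.093900

204.0939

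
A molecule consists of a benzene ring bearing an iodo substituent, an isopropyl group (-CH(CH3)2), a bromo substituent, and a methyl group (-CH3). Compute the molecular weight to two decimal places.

339.01 g/mol

Atom tally by fragment:
  benzene ring core → C:6 H:6
  (− 4 ring H displaced by substituents)
  + I → I:1
  + CH(CH3)2 → C:3 H:7
  + Br → Br:1
  + CH3 → C:1 H:3
Element totals:
  C: 10
  H: 12
  Br: 1
  I: 1
Molecular formula: C10H12BrI.
  M = 10(12.011) + 12(1.008) + 79.904 + 126.904
    = 120.110 + 12.096 + 79.904 + 126.904 = 339.014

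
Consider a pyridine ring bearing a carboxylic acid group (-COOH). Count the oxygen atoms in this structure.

2

Atom tally by fragment:
  pyridine ring core → C:5 H:5 N:1
  (− 1 ring H displaced by substituents)
  + COOH → C:1 H:1 O:2
Element totals:
  C: 6
  H: 5
  N: 1
  O: 2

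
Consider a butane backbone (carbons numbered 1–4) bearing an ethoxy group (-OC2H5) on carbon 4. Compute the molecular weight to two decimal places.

Atom tally by fragment:
  CH3 → C:1 H:3
  CH2 → C:1 H:2
  CH2 → C:1 H:2
  CH2OC2H5 → C:3 H:7 O:1
Element totals:
  C: 6
  H: 14
  O: 1
Molecular formula: C6H14O.
  M = 6(12.011) + 14(1.008) + 15.999
    = 72.066 + 14.112 + 15.999 = 102.177

102.18 g/mol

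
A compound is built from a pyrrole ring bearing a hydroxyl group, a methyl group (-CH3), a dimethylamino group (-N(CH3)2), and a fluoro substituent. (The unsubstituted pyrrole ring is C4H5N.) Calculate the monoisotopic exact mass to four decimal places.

158.0855

Atom tally by fragment:
  pyrrole ring core → C:4 H:5 N:1
  (− 4 ring H displaced by substituents)
  + OH → O:1 H:1
  + CH3 → C:1 H:3
  + N(CH3)2 → N:1 C:2 H:6
  + F → F:1
Element totals:
  C: 7
  H: 11
  F: 1
  N: 2
  O: 1
Molecular formula: C7H11FN2O.
  M = 7(12.0) + 11(1.007825) + 18.998403 + 2(14.003074) + 15.994915
    = 84.000000 + 11.086075 + 18.998403 + 28.006148 + 15.994915 = 158.085541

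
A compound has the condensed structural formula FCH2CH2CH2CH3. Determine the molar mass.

Element totals:
  C: 4
  H: 9
  F: 1
Molecular formula: C4H9F.
  M = 4(12.011) + 9(1.008) + 18.998
    = 48.044 + 9.072 + 18.998 = 76.114

76.11 g/mol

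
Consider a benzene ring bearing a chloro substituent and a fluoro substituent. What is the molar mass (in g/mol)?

130.55 g/mol

Atom tally by fragment:
  benzene ring core → C:6 H:6
  (− 2 ring H displaced by substituents)
  + Cl → Cl:1
  + F → F:1
Element totals:
  C: 6
  H: 4
  Cl: 1
  F: 1
Molecular formula: C6H4ClF.
  M = 6(12.011) + 4(1.008) + 35.45 + 18.998
    = 72.066 + 4.032 + 35.450 + 18.998 = 130.546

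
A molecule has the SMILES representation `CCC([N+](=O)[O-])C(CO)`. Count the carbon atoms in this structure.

Atom tally by fragment:
  CH3 → C:1 H:3
  CH2 → C:1 H:2
  CH(NO2) → C:1 H:1 N:1 O:2
  CH2CH2OH → C:2 H:5 O:1
Element totals:
  C: 5
  H: 11
  N: 1
  O: 3

5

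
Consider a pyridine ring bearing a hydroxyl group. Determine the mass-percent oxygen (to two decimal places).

Atom tally by fragment:
  pyridine ring core → C:5 H:5 N:1
  (− 1 ring H displaced by substituents)
  + OH → O:1 H:1
Element totals:
  C: 5
  H: 5
  N: 1
  O: 1
Molecular formula: C5H5NO.
Molar mass = 95.101 g/mol.
Mass from O: 1 × 15.999 = 15.999 g/mol.
%O = 15.999 / 95.101 × 100 = 16.82%.

16.82%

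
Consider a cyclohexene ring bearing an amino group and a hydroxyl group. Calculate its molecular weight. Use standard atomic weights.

113.16 g/mol

Atom tally by fragment:
  cyclohexene ring core → C:6 H:10
  (− 2 ring H displaced by substituents)
  + NH2 → N:1 H:2
  + OH → O:1 H:1
Element totals:
  C: 6
  H: 11
  N: 1
  O: 1
Molecular formula: C6H11NO.
  M = 6(12.011) + 11(1.008) + 14.007 + 15.999
    = 72.066 + 11.088 + 14.007 + 15.999 = 113.160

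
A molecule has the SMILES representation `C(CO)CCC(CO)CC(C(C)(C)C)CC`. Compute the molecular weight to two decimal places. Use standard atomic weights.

230.39 g/mol

Atom tally by fragment:
  HOCH2CH2 → C:2 H:5 O:1
  CH2 → C:1 H:2
  CH2 → C:1 H:2
  CH(CH2OH) → C:2 H:4 O:1
  CH2 → C:1 H:2
  CH(C(CH3)3) → C:5 H:10
  CH2 → C:1 H:2
  CH3 → C:1 H:3
Element totals:
  C: 14
  H: 30
  O: 2
Molecular formula: C14H30O2.
  M = 14(12.011) + 30(1.008) + 2(15.999)
    = 168.154 + 30.240 + 31.998 = 230.392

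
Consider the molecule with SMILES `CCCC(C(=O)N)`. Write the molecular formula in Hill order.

Atom tally by fragment:
  CH3 → C:1 H:3
  CH2 → C:1 H:2
  CH2 → C:1 H:2
  CH2CONH2 → C:2 H:4 O:1 N:1
Element totals:
  C: 5
  H: 11
  N: 1
  O: 1

C5H11NO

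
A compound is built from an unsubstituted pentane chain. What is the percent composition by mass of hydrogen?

16.76%

Atom tally by fragment:
  CH3 → C:1 H:3
  CH2 → C:1 H:2
  CH2 → C:1 H:2
  CH2 → C:1 H:2
  CH3 → C:1 H:3
Element totals:
  C: 5
  H: 12
Molecular formula: C5H12.
Molar mass = 72.151 g/mol.
Mass from H: 12 × 1.008 = 12.096 g/mol.
%H = 12.096 / 72.151 × 100 = 16.76%.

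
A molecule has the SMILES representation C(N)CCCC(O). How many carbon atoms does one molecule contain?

5

Atom tally by fragment:
  H2NCH2 → C:1 H:4 N:1
  CH2 → C:1 H:2
  CH2 → C:1 H:2
  CH2 → C:1 H:2
  CH2OH → C:1 H:3 O:1
Element totals:
  C: 5
  H: 13
  N: 1
  O: 1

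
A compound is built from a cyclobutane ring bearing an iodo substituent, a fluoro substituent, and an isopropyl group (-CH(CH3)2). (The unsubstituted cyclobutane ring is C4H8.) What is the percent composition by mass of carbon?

Atom tally by fragment:
  cyclobutane ring core → C:4 H:8
  (− 3 ring H displaced by substituents)
  + I → I:1
  + F → F:1
  + CH(CH3)2 → C:3 H:7
Element totals:
  C: 7
  H: 12
  F: 1
  I: 1
Molecular formula: C7H12FI.
Molar mass = 242.075 g/mol.
Mass from C: 7 × 12.011 = 84.077 g/mol.
%C = 84.077 / 242.075 × 100 = 34.73%.

34.73%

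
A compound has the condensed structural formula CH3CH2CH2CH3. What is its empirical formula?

C2H5

Atom tally by fragment:
  CH3 → C:1 H:3
  CH2 → C:1 H:2
  CH2 → C:1 H:2
  CH3 → C:1 H:3
Element totals:
  C: 4
  H: 10
Molecular formula: C4H10.
gcd of subscripts = 2; dividing each by 2:
  C: 4/2 = 2
  H: 10/2 = 5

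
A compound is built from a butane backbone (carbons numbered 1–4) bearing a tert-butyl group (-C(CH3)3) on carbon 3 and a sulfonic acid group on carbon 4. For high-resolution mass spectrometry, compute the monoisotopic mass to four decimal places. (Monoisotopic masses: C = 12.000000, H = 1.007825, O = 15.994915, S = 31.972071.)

Atom tally by fragment:
  CH3 → C:1 H:3
  CH2 → C:1 H:2
  CH(C(CH3)3) → C:5 H:10
  CH2SO3H → C:1 H:3 S:1 O:3
Element totals:
  C: 8
  H: 18
  O: 3
  S: 1
Molecular formula: C8H18O3S.
  M = 8(12.0) + 18(1.007825) + 3(15.994915) + 31.972071
    = 96.000000 + 18.140850 + 47.984745 + 31.972071 = 194.097666

194.0977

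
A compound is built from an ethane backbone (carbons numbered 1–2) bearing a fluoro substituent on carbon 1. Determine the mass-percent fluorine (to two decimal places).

Atom tally by fragment:
  FCH2 → C:1 H:2 F:1
  CH3 → C:1 H:3
Element totals:
  C: 2
  H: 5
  F: 1
Molecular formula: C2H5F.
Molar mass = 48.060 g/mol.
Mass from F: 1 × 18.998 = 18.998 g/mol.
%F = 18.998 / 48.060 × 100 = 39.53%.

39.53%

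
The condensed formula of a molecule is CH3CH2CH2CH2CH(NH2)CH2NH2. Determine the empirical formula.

Atom tally by fragment:
  CH3 → C:1 H:3
  CH2 → C:1 H:2
  CH2 → C:1 H:2
  CH2 → C:1 H:2
  CH(NH2) → C:1 H:3 N:1
  CH2NH2 → C:1 H:4 N:1
Element totals:
  C: 6
  H: 16
  N: 2
Molecular formula: C6H16N2.
gcd of subscripts = 2; dividing each by 2:
  C: 6/2 = 3
  H: 16/2 = 8
  N: 2/2 = 1

C3H8N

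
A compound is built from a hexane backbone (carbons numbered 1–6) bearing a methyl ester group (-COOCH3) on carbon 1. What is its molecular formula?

Atom tally by fragment:
  CH3OOCCH2 → C:3 H:5 O:2
  CH2 → C:1 H:2
  CH2 → C:1 H:2
  CH2 → C:1 H:2
  CH2 → C:1 H:2
  CH3 → C:1 H:3
Element totals:
  C: 8
  H: 16
  O: 2

C8H16O2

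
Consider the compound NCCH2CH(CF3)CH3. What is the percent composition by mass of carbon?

43.80%

Element totals:
  C: 5
  H: 6
  F: 3
  N: 1
Molecular formula: C5H6F3N.
Molar mass = 137.104 g/mol.
Mass from C: 5 × 12.011 = 60.055 g/mol.
%C = 60.055 / 137.104 × 100 = 43.80%.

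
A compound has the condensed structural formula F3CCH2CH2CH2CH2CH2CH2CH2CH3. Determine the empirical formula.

Atom tally by fragment:
  F3CCH2 → C:2 H:2 F:3
  CH2 → C:1 H:2
  CH2 → C:1 H:2
  CH2 → C:1 H:2
  CH2 → C:1 H:2
  CH2 → C:1 H:2
  CH2 → C:1 H:2
  CH3 → C:1 H:3
Element totals:
  C: 9
  H: 17
  F: 3
Molecular formula: C9H17F3.
gcd of subscripts (9, 3, 17) = 1, so the empirical formula equals the molecular formula.

C9H17F3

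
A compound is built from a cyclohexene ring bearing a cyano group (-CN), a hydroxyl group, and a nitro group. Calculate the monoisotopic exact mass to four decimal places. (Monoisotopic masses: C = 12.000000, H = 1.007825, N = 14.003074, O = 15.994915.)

168.0535

Atom tally by fragment:
  cyclohexene ring core → C:6 H:10
  (− 3 ring H displaced by substituents)
  + CN → C:1 N:1
  + OH → O:1 H:1
  + NO2 → N:1 O:2
Element totals:
  C: 7
  H: 8
  N: 2
  O: 3
Molecular formula: C7H8N2O3.
  M = 7(12.0) + 8(1.007825) + 2(14.003074) + 3(15.994915)
    = 84.000000 + 8.062600 + 28.006148 + 47.984745 = 168.053493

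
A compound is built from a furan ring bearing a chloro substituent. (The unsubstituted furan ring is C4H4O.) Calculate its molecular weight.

Atom tally by fragment:
  furan ring core → C:4 H:4 O:1
  (− 1 ring H displaced by substituents)
  + Cl → Cl:1
Element totals:
  C: 4
  H: 3
  Cl: 1
  O: 1
Molecular formula: C4H3ClO.
  M = 4(12.011) + 3(1.008) + 35.45 + 15.999
    = 48.044 + 3.024 + 35.450 + 15.999 = 102.517

102.52 g/mol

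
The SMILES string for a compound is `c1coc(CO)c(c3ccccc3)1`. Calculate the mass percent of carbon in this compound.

75.84%

Atom tally by fragment:
  furan ring core → C:4 H:4 O:1
  (− 2 ring H displaced by substituents)
  + CH2OH → C:1 H:3 O:1
  + C6H5 → C:6 H:5
Element totals:
  C: 11
  H: 10
  O: 2
Molecular formula: C11H10O2.
Molar mass = 174.199 g/mol.
Mass from C: 11 × 12.011 = 132.121 g/mol.
%C = 132.121 / 174.199 × 100 = 75.84%.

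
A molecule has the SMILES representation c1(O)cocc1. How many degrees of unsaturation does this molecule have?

3

Atom tally by fragment:
  furan ring core → C:4 H:4 O:1
  (− 1 ring H displaced by substituents)
  + OH → O:1 H:1
Element totals:
  C: 4
  H: 4
  O: 2
Molecular formula: C4H4O2.
DoU = (2C + 2 + N − H − X) / 2 = (2·4 + 2 + 0 − 4 − 0) / 2 = 3.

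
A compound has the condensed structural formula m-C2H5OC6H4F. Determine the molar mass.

140.16 g/mol

Atom tally by fragment:
  benzene ring core → C:6 H:6
  (− 2 ring H displaced by substituents)
  + OC2H5 → C:2 H:5 O:1
  + F → F:1
Element totals:
  C: 8
  H: 9
  F: 1
  O: 1
Molecular formula: C8H9FO.
  M = 8(12.011) + 9(1.008) + 18.998 + 15.999
    = 96.088 + 9.072 + 18.998 + 15.999 = 140.157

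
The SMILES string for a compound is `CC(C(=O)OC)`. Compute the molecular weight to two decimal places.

Atom tally by fragment:
  CH3 → C:1 H:3
  CH2COOCH3 → C:3 H:5 O:2
Element totals:
  C: 4
  H: 8
  O: 2
Molecular formula: C4H8O2.
  M = 4(12.011) + 8(1.008) + 2(15.999)
    = 48.044 + 8.064 + 31.998 = 88.106

88.11 g/mol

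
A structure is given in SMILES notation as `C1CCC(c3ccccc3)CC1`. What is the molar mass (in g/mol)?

160.26 g/mol

Atom tally by fragment:
  cyclohexane ring core → C:6 H:12
  (− 1 ring H displaced by substituents)
  + C6H5 → C:6 H:5
Element totals:
  C: 12
  H: 16
Molecular formula: C12H16.
  M = 12(12.011) + 16(1.008)
    = 144.132 + 16.128 = 160.260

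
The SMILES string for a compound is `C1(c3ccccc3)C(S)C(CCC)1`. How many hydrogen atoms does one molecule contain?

16

Atom tally by fragment:
  cyclopropane ring core → C:3 H:6
  (− 3 ring H displaced by substituents)
  + C6H5 → C:6 H:5
  + SH → S:1 H:1
  + CH2CH2CH3 → C:3 H:7
Element totals:
  C: 12
  H: 16
  S: 1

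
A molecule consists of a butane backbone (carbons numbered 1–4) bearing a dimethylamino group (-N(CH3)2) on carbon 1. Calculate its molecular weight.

101.19 g/mol

Atom tally by fragment:
  (CH3)2NCH2 → C:3 H:8 N:1
  CH2 → C:1 H:2
  CH2 → C:1 H:2
  CH3 → C:1 H:3
Element totals:
  C: 6
  H: 15
  N: 1
Molecular formula: C6H15N.
  M = 6(12.011) + 15(1.008) + 14.007
    = 72.066 + 15.120 + 14.007 = 101.193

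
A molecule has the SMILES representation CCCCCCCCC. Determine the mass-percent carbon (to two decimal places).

84.28%

Atom tally by fragment:
  CH3 → C:1 H:3
  CH2 → C:1 H:2
  CH2 → C:1 H:2
  CH2 → C:1 H:2
  CH2 → C:1 H:2
  CH2 → C:1 H:2
  CH2 → C:1 H:2
  CH2 → C:1 H:2
  CH3 → C:1 H:3
Element totals:
  C: 9
  H: 20
Molecular formula: C9H20.
Molar mass = 128.259 g/mol.
Mass from C: 9 × 12.011 = 108.099 g/mol.
%C = 108.099 / 128.259 × 100 = 84.28%.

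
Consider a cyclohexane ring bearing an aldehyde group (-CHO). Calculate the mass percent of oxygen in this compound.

14.26%

Atom tally by fragment:
  cyclohexane ring core → C:6 H:12
  (− 1 ring H displaced by substituents)
  + CHO → C:1 H:1 O:1
Element totals:
  C: 7
  H: 12
  O: 1
Molecular formula: C7H12O.
Molar mass = 112.172 g/mol.
Mass from O: 1 × 15.999 = 15.999 g/mol.
%O = 15.999 / 112.172 × 100 = 14.26%.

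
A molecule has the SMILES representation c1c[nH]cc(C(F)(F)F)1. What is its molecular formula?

Atom tally by fragment:
  pyrrole ring core → C:4 H:5 N:1
  (− 1 ring H displaced by substituents)
  + CF3 → C:1 F:3
Element totals:
  C: 5
  H: 4
  F: 3
  N: 1

C5H4F3N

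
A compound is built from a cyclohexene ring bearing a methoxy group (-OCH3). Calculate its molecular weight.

Atom tally by fragment:
  cyclohexene ring core → C:6 H:10
  (− 1 ring H displaced by substituents)
  + OCH3 → C:1 H:3 O:1
Element totals:
  C: 7
  H: 12
  O: 1
Molecular formula: C7H12O.
  M = 7(12.011) + 12(1.008) + 15.999
    = 84.077 + 12.096 + 15.999 = 112.172

112.17 g/mol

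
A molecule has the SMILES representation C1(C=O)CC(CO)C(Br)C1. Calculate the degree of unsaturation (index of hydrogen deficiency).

2

Atom tally by fragment:
  cyclopentane ring core → C:5 H:10
  (− 3 ring H displaced by substituents)
  + CHO → C:1 H:1 O:1
  + CH2OH → C:1 H:3 O:1
  + Br → Br:1
Element totals:
  C: 7
  H: 11
  Br: 1
  O: 2
Molecular formula: C7H11BrO2.
DoU = (2C + 2 + N − H − X) / 2 = (2·7 + 2 + 0 − 11 − 1) / 2 = 2.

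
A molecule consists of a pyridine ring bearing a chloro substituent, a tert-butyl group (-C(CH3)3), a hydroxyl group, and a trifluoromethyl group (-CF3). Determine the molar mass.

253.65 g/mol

Atom tally by fragment:
  pyridine ring core → C:5 H:5 N:1
  (− 4 ring H displaced by substituents)
  + Cl → Cl:1
  + C(CH3)3 → C:4 H:9
  + OH → O:1 H:1
  + CF3 → C:1 F:3
Element totals:
  C: 10
  H: 11
  Cl: 1
  F: 3
  N: 1
  O: 1
Molecular formula: C10H11ClF3NO.
  M = 10(12.011) + 11(1.008) + 35.45 + 3(18.998) + 14.007 + 15.999
    = 120.110 + 11.088 + 35.450 + 56.994 + 14.007 + 15.999 = 253.648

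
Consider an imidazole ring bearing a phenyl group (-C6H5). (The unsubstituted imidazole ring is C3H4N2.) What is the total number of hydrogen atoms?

8

Atom tally by fragment:
  imidazole ring core → C:3 H:4 N:2
  (− 1 ring H displaced by substituents)
  + C6H5 → C:6 H:5
Element totals:
  C: 9
  H: 8
  N: 2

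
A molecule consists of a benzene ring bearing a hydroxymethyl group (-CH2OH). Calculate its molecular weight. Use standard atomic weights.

Atom tally by fragment:
  benzene ring core → C:6 H:6
  (− 1 ring H displaced by substituents)
  + CH2OH → C:1 H:3 O:1
Element totals:
  C: 7
  H: 8
  O: 1
Molecular formula: C7H8O.
  M = 7(12.011) + 8(1.008) + 15.999
    = 84.077 + 8.064 + 15.999 = 108.140

108.14 g/mol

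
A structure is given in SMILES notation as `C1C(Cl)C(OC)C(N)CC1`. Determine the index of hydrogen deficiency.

1

Atom tally by fragment:
  cyclohexane ring core → C:6 H:12
  (− 3 ring H displaced by substituents)
  + Cl → Cl:1
  + OCH3 → C:1 H:3 O:1
  + NH2 → N:1 H:2
Element totals:
  C: 7
  H: 14
  Cl: 1
  N: 1
  O: 1
Molecular formula: C7H14ClNO.
DoU = (2C + 2 + N − H − X) / 2 = (2·7 + 2 + 1 − 14 − 1) / 2 = 1.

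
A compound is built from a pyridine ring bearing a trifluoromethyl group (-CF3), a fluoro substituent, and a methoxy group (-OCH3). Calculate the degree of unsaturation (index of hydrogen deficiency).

4

Atom tally by fragment:
  pyridine ring core → C:5 H:5 N:1
  (− 3 ring H displaced by substituents)
  + CF3 → C:1 F:3
  + F → F:1
  + OCH3 → C:1 H:3 O:1
Element totals:
  C: 7
  H: 5
  F: 4
  N: 1
  O: 1
Molecular formula: C7H5F4NO.
DoU = (2C + 2 + N − H − X) / 2 = (2·7 + 2 + 1 − 5 − 4) / 2 = 4.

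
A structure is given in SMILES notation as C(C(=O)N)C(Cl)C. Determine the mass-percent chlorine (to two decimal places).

Atom tally by fragment:
  H2NOCCH2 → C:2 H:4 O:1 N:1
  CH(Cl) → C:1 H:1 Cl:1
  CH3 → C:1 H:3
Element totals:
  C: 4
  H: 8
  Cl: 1
  N: 1
  O: 1
Molecular formula: C4H8ClNO.
Molar mass = 121.564 g/mol.
Mass from Cl: 1 × 35.45 = 35.450 g/mol.
%Cl = 35.450 / 121.564 × 100 = 29.16%.

29.16%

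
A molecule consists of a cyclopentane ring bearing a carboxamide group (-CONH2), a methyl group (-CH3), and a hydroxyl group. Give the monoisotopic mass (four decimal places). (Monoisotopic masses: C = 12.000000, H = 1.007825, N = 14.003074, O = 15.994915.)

143.0946

Atom tally by fragment:
  cyclopentane ring core → C:5 H:10
  (− 3 ring H displaced by substituents)
  + CONH2 → C:1 H:2 O:1 N:1
  + CH3 → C:1 H:3
  + OH → O:1 H:1
Element totals:
  C: 7
  H: 13
  N: 1
  O: 2
Molecular formula: C7H13NO2.
  M = 7(12.0) + 13(1.007825) + 14.003074 + 2(15.994915)
    = 84.000000 + 13.101725 + 14.003074 + 31.989830 = 143.094629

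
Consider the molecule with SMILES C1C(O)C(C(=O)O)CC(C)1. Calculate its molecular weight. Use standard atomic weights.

144.17 g/mol

Atom tally by fragment:
  cyclopentane ring core → C:5 H:10
  (− 3 ring H displaced by substituents)
  + OH → O:1 H:1
  + COOH → C:1 H:1 O:2
  + CH3 → C:1 H:3
Element totals:
  C: 7
  H: 12
  O: 3
Molecular formula: C7H12O3.
  M = 7(12.011) + 12(1.008) + 3(15.999)
    = 84.077 + 12.096 + 47.997 = 144.170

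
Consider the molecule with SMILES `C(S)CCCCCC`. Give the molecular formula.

C7H16S

Atom tally by fragment:
  HSCH2 → C:1 H:3 S:1
  CH2 → C:1 H:2
  CH2 → C:1 H:2
  CH2 → C:1 H:2
  CH2 → C:1 H:2
  CH2 → C:1 H:2
  CH3 → C:1 H:3
Element totals:
  C: 7
  H: 16
  S: 1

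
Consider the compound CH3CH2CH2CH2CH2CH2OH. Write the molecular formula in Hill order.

Atom tally by fragment:
  CH3 → C:1 H:3
  CH2 → C:1 H:2
  CH2 → C:1 H:2
  CH2 → C:1 H:2
  CH2CH2OH → C:2 H:5 O:1
Element totals:
  C: 6
  H: 14
  O: 1

C6H14O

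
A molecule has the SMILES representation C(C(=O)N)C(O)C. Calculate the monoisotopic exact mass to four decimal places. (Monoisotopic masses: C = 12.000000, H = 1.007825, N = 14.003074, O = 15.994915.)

103.0633

Atom tally by fragment:
  H2NOCCH2 → C:2 H:4 O:1 N:1
  CH(OH) → C:1 H:2 O:1
  CH3 → C:1 H:3
Element totals:
  C: 4
  H: 9
  N: 1
  O: 2
Molecular formula: C4H9NO2.
  M = 4(12.0) + 9(1.007825) + 14.003074 + 2(15.994915)
    = 48.000000 + 9.070425 + 14.003074 + 31.989830 = 103.063329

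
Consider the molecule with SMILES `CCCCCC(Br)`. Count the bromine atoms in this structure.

1

Atom tally by fragment:
  CH3 → C:1 H:3
  CH2 → C:1 H:2
  CH2 → C:1 H:2
  CH2 → C:1 H:2
  CH2 → C:1 H:2
  CH2Br → C:1 H:2 Br:1
Element totals:
  C: 6
  H: 13
  Br: 1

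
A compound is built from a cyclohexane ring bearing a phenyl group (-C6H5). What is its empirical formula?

C3H4

Atom tally by fragment:
  cyclohexane ring core → C:6 H:12
  (− 1 ring H displaced by substituents)
  + C6H5 → C:6 H:5
Element totals:
  C: 12
  H: 16
Molecular formula: C12H16.
gcd of subscripts = 4; dividing each by 4:
  C: 12/4 = 3
  H: 16/4 = 4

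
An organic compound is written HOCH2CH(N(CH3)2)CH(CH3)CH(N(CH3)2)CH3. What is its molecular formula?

Atom tally by fragment:
  HOCH2 → C:1 H:3 O:1
  CH(N(CH3)2) → C:3 H:7 N:1
  CH(CH3) → C:2 H:4
  CH(N(CH3)2) → C:3 H:7 N:1
  CH3 → C:1 H:3
Element totals:
  C: 10
  H: 24
  N: 2
  O: 1

C10H24N2O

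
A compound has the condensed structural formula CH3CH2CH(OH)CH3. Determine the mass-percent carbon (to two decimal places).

64.82%

Atom tally by fragment:
  CH3 → C:1 H:3
  CH2 → C:1 H:2
  CH(OH) → C:1 H:2 O:1
  CH3 → C:1 H:3
Element totals:
  C: 4
  H: 10
  O: 1
Molecular formula: C4H10O.
Molar mass = 74.123 g/mol.
Mass from C: 4 × 12.011 = 48.044 g/mol.
%C = 48.044 / 74.123 × 100 = 64.82%.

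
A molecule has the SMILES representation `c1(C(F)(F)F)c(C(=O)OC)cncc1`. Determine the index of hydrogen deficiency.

Atom tally by fragment:
  pyridine ring core → C:5 H:5 N:1
  (− 2 ring H displaced by substituents)
  + CF3 → C:1 F:3
  + COOCH3 → C:2 H:3 O:2
Element totals:
  C: 8
  H: 6
  F: 3
  N: 1
  O: 2
Molecular formula: C8H6F3NO2.
DoU = (2C + 2 + N − H − X) / 2 = (2·8 + 2 + 1 − 6 − 3) / 2 = 5.

5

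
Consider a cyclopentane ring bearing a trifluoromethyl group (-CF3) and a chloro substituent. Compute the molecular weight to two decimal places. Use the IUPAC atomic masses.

Atom tally by fragment:
  cyclopentane ring core → C:5 H:10
  (− 2 ring H displaced by substituents)
  + CF3 → C:1 F:3
  + Cl → Cl:1
Element totals:
  C: 6
  H: 8
  Cl: 1
  F: 3
Molecular formula: C6H8ClF3.
  M = 6(12.011) + 8(1.008) + 35.45 + 3(18.998)
    = 72.066 + 8.064 + 35.450 + 56.994 = 172.574

172.57 g/mol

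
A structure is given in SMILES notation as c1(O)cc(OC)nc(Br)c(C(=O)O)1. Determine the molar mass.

248.03 g/mol

Atom tally by fragment:
  pyridine ring core → C:5 H:5 N:1
  (− 4 ring H displaced by substituents)
  + OH → O:1 H:1
  + OCH3 → C:1 H:3 O:1
  + Br → Br:1
  + COOH → C:1 H:1 O:2
Element totals:
  C: 7
  H: 6
  Br: 1
  N: 1
  O: 4
Molecular formula: C7H6BrNO4.
  M = 7(12.011) + 6(1.008) + 79.904 + 14.007 + 4(15.999)
    = 84.077 + 6.048 + 79.904 + 14.007 + 63.996 = 248.032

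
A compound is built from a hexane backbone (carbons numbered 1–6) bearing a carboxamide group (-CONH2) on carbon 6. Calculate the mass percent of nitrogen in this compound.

Atom tally by fragment:
  CH3 → C:1 H:3
  CH2 → C:1 H:2
  CH2 → C:1 H:2
  CH2 → C:1 H:2
  CH2 → C:1 H:2
  CH2CONH2 → C:2 H:4 O:1 N:1
Element totals:
  C: 7
  H: 15
  N: 1
  O: 1
Molecular formula: C7H15NO.
Molar mass = 129.203 g/mol.
Mass from N: 1 × 14.007 = 14.007 g/mol.
%N = 14.007 / 129.203 × 100 = 10.84%.

10.84%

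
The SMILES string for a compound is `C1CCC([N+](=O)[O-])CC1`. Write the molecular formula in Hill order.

C6H11NO2

Atom tally by fragment:
  cyclohexane ring core → C:6 H:12
  (− 1 ring H displaced by substituents)
  + NO2 → N:1 O:2
Element totals:
  C: 6
  H: 11
  N: 1
  O: 2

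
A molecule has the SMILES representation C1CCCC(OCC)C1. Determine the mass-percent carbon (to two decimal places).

Atom tally by fragment:
  cyclohexane ring core → C:6 H:12
  (− 1 ring H displaced by substituents)
  + OC2H5 → C:2 H:5 O:1
Element totals:
  C: 8
  H: 16
  O: 1
Molecular formula: C8H16O.
Molar mass = 128.215 g/mol.
Mass from C: 8 × 12.011 = 96.088 g/mol.
%C = 96.088 / 128.215 × 100 = 74.94%.

74.94%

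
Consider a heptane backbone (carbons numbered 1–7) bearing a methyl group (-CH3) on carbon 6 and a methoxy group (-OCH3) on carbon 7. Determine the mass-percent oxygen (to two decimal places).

Atom tally by fragment:
  CH3 → C:1 H:3
  CH2 → C:1 H:2
  CH2 → C:1 H:2
  CH2 → C:1 H:2
  CH2 → C:1 H:2
  CH(CH3) → C:2 H:4
  CH2OCH3 → C:2 H:5 O:1
Element totals:
  C: 9
  H: 20
  O: 1
Molecular formula: C9H20O.
Molar mass = 144.258 g/mol.
Mass from O: 1 × 15.999 = 15.999 g/mol.
%O = 15.999 / 144.258 × 100 = 11.09%.

11.09%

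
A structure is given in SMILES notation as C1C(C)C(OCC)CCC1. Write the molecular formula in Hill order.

C9H18O

Atom tally by fragment:
  cyclohexane ring core → C:6 H:12
  (− 2 ring H displaced by substituents)
  + CH3 → C:1 H:3
  + OC2H5 → C:2 H:5 O:1
Element totals:
  C: 9
  H: 18
  O: 1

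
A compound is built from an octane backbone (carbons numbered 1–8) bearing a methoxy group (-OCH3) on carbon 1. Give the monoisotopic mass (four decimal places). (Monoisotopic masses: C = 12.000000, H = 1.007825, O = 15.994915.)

144.1514

Atom tally by fragment:
  CH3OCH2 → C:2 H:5 O:1
  CH2 → C:1 H:2
  CH2 → C:1 H:2
  CH2 → C:1 H:2
  CH2 → C:1 H:2
  CH2 → C:1 H:2
  CH2 → C:1 H:2
  CH3 → C:1 H:3
Element totals:
  C: 9
  H: 20
  O: 1
Molecular formula: C9H20O.
  M = 9(12.0) + 20(1.007825) + 15.994915
    = 108.000000 + 20.156500 + 15.994915 = 144.151415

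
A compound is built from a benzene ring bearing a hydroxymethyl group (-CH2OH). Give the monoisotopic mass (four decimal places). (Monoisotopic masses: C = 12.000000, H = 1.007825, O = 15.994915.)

108.0575

Atom tally by fragment:
  benzene ring core → C:6 H:6
  (− 1 ring H displaced by substituents)
  + CH2OH → C:1 H:3 O:1
Element totals:
  C: 7
  H: 8
  O: 1
Molecular formula: C7H8O.
  M = 7(12.0) + 8(1.007825) + 15.994915
    = 84.000000 + 8.062600 + 15.994915 = 108.057515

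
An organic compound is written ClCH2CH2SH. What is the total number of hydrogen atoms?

5

Element totals:
  C: 2
  H: 5
  Cl: 1
  S: 1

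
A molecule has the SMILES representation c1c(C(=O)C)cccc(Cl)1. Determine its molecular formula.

Atom tally by fragment:
  benzene ring core → C:6 H:6
  (− 2 ring H displaced by substituents)
  + COCH3 → C:2 H:3 O:1
  + Cl → Cl:1
Element totals:
  C: 8
  H: 7
  Cl: 1
  O: 1

C8H7ClO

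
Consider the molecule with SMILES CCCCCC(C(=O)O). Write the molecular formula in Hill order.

Atom tally by fragment:
  CH3 → C:1 H:3
  CH2 → C:1 H:2
  CH2 → C:1 H:2
  CH2 → C:1 H:2
  CH2 → C:1 H:2
  CH2COOH → C:2 H:3 O:2
Element totals:
  C: 7
  H: 14
  O: 2

C7H14O2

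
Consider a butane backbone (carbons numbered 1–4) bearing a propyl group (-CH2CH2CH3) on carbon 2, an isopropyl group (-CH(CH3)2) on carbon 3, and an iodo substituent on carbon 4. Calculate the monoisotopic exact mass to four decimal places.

268.0688

Atom tally by fragment:
  CH3 → C:1 H:3
  CH(CH2CH2CH3) → C:4 H:8
  CH(CH(CH3)2) → C:4 H:8
  CH2I → C:1 H:2 I:1
Element totals:
  C: 10
  H: 21
  I: 1
Molecular formula: C10H21I.
  M = 10(12.0) + 21(1.007825) + 126.904472
    = 120.000000 + 21.164325 + 126.904472 = 268.068797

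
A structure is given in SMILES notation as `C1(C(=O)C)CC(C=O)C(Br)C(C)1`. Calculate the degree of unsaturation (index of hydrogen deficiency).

Atom tally by fragment:
  cyclopentane ring core → C:5 H:10
  (− 4 ring H displaced by substituents)
  + COCH3 → C:2 H:3 O:1
  + CHO → C:1 H:1 O:1
  + Br → Br:1
  + CH3 → C:1 H:3
Element totals:
  C: 9
  H: 13
  Br: 1
  O: 2
Molecular formula: C9H13BrO2.
DoU = (2C + 2 + N − H − X) / 2 = (2·9 + 2 + 0 − 13 − 1) / 2 = 3.

3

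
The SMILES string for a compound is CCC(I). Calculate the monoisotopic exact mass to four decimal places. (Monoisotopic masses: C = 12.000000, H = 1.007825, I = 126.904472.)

Atom tally by fragment:
  CH3 → C:1 H:3
  CH2 → C:1 H:2
  CH2I → C:1 H:2 I:1
Element totals:
  C: 3
  H: 7
  I: 1
Molecular formula: C3H7I.
  M = 3(12.0) + 7(1.007825) + 126.904472
    = 36.000000 + 7.054775 + 126.904472 = 169.959247

169.9592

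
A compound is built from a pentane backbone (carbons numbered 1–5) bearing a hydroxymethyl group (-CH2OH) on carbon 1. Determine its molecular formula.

Atom tally by fragment:
  HOCH2CH2 → C:2 H:5 O:1
  CH2 → C:1 H:2
  CH2 → C:1 H:2
  CH2 → C:1 H:2
  CH3 → C:1 H:3
Element totals:
  C: 6
  H: 14
  O: 1

C6H14O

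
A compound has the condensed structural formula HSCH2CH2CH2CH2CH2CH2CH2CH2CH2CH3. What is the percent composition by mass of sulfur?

18.39%

Atom tally by fragment:
  HSCH2 → C:1 H:3 S:1
  CH2 → C:1 H:2
  CH2 → C:1 H:2
  CH2 → C:1 H:2
  CH2 → C:1 H:2
  CH2 → C:1 H:2
  CH2 → C:1 H:2
  CH2 → C:1 H:2
  CH2 → C:1 H:2
  CH3 → C:1 H:3
Element totals:
  C: 10
  H: 22
  S: 1
Molecular formula: C10H22S.
Molar mass = 174.346 g/mol.
Mass from S: 1 × 32.06 = 32.060 g/mol.
%S = 32.060 / 174.346 × 100 = 18.39%.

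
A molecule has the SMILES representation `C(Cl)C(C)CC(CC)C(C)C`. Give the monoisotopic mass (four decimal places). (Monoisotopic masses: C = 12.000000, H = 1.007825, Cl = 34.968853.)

176.1332

Atom tally by fragment:
  ClCH2 → C:1 H:2 Cl:1
  CH(CH3) → C:2 H:4
  CH2 → C:1 H:2
  CH(C2H5) → C:3 H:6
  CH(CH3) → C:2 H:4
  CH3 → C:1 H:3
Element totals:
  C: 10
  H: 21
  Cl: 1
Molecular formula: C10H21Cl.
  M = 10(12.0) + 21(1.007825) + 34.968853
    = 120.000000 + 21.164325 + 34.968853 = 176.133178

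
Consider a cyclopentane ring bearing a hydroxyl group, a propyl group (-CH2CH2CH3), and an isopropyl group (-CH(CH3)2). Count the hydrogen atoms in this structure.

Atom tally by fragment:
  cyclopentane ring core → C:5 H:10
  (− 3 ring H displaced by substituents)
  + OH → O:1 H:1
  + CH2CH2CH3 → C:3 H:7
  + CH(CH3)2 → C:3 H:7
Element totals:
  C: 11
  H: 22
  O: 1

22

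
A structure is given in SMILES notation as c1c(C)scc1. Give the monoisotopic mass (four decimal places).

98.0190

Atom tally by fragment:
  thiophene ring core → C:4 H:4 S:1
  (− 1 ring H displaced by substituents)
  + CH3 → C:1 H:3
Element totals:
  C: 5
  H: 6
  S: 1
Molecular formula: C5H6S.
  M = 5(12.0) + 6(1.007825) + 31.972071
    = 60.000000 + 6.046950 + 31.972071 = 98.019021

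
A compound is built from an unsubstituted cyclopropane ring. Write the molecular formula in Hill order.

Atom tally by fragment:
  cyclopropane ring core → C:3 H:6
Element totals:
  C: 3
  H: 6

C3H6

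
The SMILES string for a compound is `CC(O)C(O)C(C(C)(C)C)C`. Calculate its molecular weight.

Atom tally by fragment:
  CH3 → C:1 H:3
  CH(OH) → C:1 H:2 O:1
  CH(OH) → C:1 H:2 O:1
  CH(C(CH3)3) → C:5 H:10
  CH3 → C:1 H:3
Element totals:
  C: 9
  H: 20
  O: 2
Molecular formula: C9H20O2.
  M = 9(12.011) + 20(1.008) + 2(15.999)
    = 108.099 + 20.160 + 31.998 = 160.257

160.26 g/mol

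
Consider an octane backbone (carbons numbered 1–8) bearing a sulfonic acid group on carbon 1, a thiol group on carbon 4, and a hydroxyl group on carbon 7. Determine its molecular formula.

Atom tally by fragment:
  HO3SCH2 → C:1 H:3 S:1 O:3
  CH2 → C:1 H:2
  CH2 → C:1 H:2
  CH(SH) → C:1 H:2 S:1
  CH2 → C:1 H:2
  CH2 → C:1 H:2
  CH(OH) → C:1 H:2 O:1
  CH3 → C:1 H:3
Element totals:
  C: 8
  H: 18
  O: 4
  S: 2

C8H18O4S2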